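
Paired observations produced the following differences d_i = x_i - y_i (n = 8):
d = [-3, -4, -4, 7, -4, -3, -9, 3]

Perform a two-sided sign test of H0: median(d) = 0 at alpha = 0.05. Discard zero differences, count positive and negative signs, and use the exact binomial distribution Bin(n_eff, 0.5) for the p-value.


Step 1: Discard zero differences. Original n = 8; n_eff = number of nonzero differences = 8.
Nonzero differences (with sign): -3, -4, -4, +7, -4, -3, -9, +3
Step 2: Count signs: positive = 2, negative = 6.
Step 3: Under H0: P(positive) = 0.5, so the number of positives S ~ Bin(8, 0.5).
Step 4: Two-sided exact p-value = sum of Bin(8,0.5) probabilities at or below the observed probability = 0.289062.
Step 5: alpha = 0.05. fail to reject H0.

n_eff = 8, pos = 2, neg = 6, p = 0.289062, fail to reject H0.


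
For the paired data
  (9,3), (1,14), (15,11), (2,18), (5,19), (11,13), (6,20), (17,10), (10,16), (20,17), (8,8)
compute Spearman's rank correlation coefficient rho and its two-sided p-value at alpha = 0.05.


Step 1: Rank x and y separately (midranks; no ties here).
rank(x): 9->6, 1->1, 15->9, 2->2, 5->3, 11->8, 6->4, 17->10, 10->7, 20->11, 8->5
rank(y): 3->1, 14->6, 11->4, 18->9, 19->10, 13->5, 20->11, 10->3, 16->7, 17->8, 8->2
Step 2: d_i = R_x(i) - R_y(i); compute d_i^2.
  (6-1)^2=25, (1-6)^2=25, (9-4)^2=25, (2-9)^2=49, (3-10)^2=49, (8-5)^2=9, (4-11)^2=49, (10-3)^2=49, (7-7)^2=0, (11-8)^2=9, (5-2)^2=9
sum(d^2) = 298.
Step 3: rho = 1 - 6*298 / (11*(11^2 - 1)) = 1 - 1788/1320 = -0.354545.
Step 4: Under H0, t = rho * sqrt((n-2)/(1-rho^2)) = -1.1375 ~ t(9).
Step 5: Two-sided p-value from the t-distribution with 9 df = 0.284693.
Step 6: alpha = 0.05. fail to reject H0.

rho = -0.3545, p = 0.284693, fail to reject H0 at alpha = 0.05.


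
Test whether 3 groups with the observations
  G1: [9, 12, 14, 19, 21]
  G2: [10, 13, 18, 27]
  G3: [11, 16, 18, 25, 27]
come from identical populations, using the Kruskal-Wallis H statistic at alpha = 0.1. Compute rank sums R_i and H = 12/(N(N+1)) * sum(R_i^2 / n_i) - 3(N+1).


Step 1: Combine all N = 14 observations and assign midranks.
sorted (value, group, rank): (9,G1,1), (10,G2,2), (11,G3,3), (12,G1,4), (13,G2,5), (14,G1,6), (16,G3,7), (18,G2,8.5), (18,G3,8.5), (19,G1,10), (21,G1,11), (25,G3,12), (27,G2,13.5), (27,G3,13.5)
Step 2: Sum ranks within each group.
R_1 = 32 (n_1 = 5)
R_2 = 29 (n_2 = 4)
R_3 = 44 (n_3 = 5)
Step 3: H = 12/(N(N+1)) * sum(R_i^2/n_i) - 3(N+1)
     = 12/(14*15) * (32^2/5 + 29^2/4 + 44^2/5) - 3*15
     = 0.057143 * 802.25 - 45
     = 0.842857.
Step 4: Ties present; correction factor C = 1 - 12/(14^3 - 14) = 0.995604. Corrected H = 0.842857 / 0.995604 = 0.846578.
Step 5: Under H0, H ~ chi^2(2); p-value = 0.654889.
Step 6: alpha = 0.1. fail to reject H0.

H = 0.8466, df = 2, p = 0.654889, fail to reject H0.


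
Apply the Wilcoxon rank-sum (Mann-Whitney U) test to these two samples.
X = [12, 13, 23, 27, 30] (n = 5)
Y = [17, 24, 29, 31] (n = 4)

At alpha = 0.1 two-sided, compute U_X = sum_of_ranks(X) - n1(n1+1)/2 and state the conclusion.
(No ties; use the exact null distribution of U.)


Step 1: Combine and sort all 9 observations; assign midranks.
sorted (value, group): (12,X), (13,X), (17,Y), (23,X), (24,Y), (27,X), (29,Y), (30,X), (31,Y)
ranks: 12->1, 13->2, 17->3, 23->4, 24->5, 27->6, 29->7, 30->8, 31->9
Step 2: Rank sum for X: R1 = 1 + 2 + 4 + 6 + 8 = 21.
Step 3: U_X = R1 - n1(n1+1)/2 = 21 - 5*6/2 = 21 - 15 = 6.
       U_Y = n1*n2 - U_X = 20 - 6 = 14.
Step 4: No ties, so the exact null distribution of U (based on enumerating the C(9,5) = 126 equally likely rank assignments) gives the two-sided p-value.
Step 5: p-value = 0.412698; compare to alpha = 0.1. fail to reject H0.

U_X = 6, p = 0.412698, fail to reject H0 at alpha = 0.1.


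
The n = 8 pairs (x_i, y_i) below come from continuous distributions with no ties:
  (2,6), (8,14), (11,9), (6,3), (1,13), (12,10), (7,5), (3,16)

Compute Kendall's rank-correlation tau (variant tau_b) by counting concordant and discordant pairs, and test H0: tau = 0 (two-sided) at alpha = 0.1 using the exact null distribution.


Step 1: Enumerate the 28 unordered pairs (i,j) with i<j and classify each by sign(x_j-x_i) * sign(y_j-y_i).
  (1,2):dx=+6,dy=+8->C; (1,3):dx=+9,dy=+3->C; (1,4):dx=+4,dy=-3->D; (1,5):dx=-1,dy=+7->D
  (1,6):dx=+10,dy=+4->C; (1,7):dx=+5,dy=-1->D; (1,8):dx=+1,dy=+10->C; (2,3):dx=+3,dy=-5->D
  (2,4):dx=-2,dy=-11->C; (2,5):dx=-7,dy=-1->C; (2,6):dx=+4,dy=-4->D; (2,7):dx=-1,dy=-9->C
  (2,8):dx=-5,dy=+2->D; (3,4):dx=-5,dy=-6->C; (3,5):dx=-10,dy=+4->D; (3,6):dx=+1,dy=+1->C
  (3,7):dx=-4,dy=-4->C; (3,8):dx=-8,dy=+7->D; (4,5):dx=-5,dy=+10->D; (4,6):dx=+6,dy=+7->C
  (4,7):dx=+1,dy=+2->C; (4,8):dx=-3,dy=+13->D; (5,6):dx=+11,dy=-3->D; (5,7):dx=+6,dy=-8->D
  (5,8):dx=+2,dy=+3->C; (6,7):dx=-5,dy=-5->C; (6,8):dx=-9,dy=+6->D; (7,8):dx=-4,dy=+11->D
Step 2: C = 14, D = 14, total pairs = 28.
Step 3: tau = (C - D)/(n(n-1)/2) = (14 - 14)/28 = 0.000000.
Step 4: Exact two-sided p-value (enumerate n! = 40320 permutations of y under H0): p = 1.000000.
Step 5: alpha = 0.1. fail to reject H0.

tau_b = 0.0000 (C=14, D=14), p = 1.000000, fail to reject H0.


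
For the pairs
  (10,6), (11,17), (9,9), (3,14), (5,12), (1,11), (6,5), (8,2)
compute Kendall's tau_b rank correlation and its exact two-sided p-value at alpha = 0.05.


Step 1: Enumerate the 28 unordered pairs (i,j) with i<j and classify each by sign(x_j-x_i) * sign(y_j-y_i).
  (1,2):dx=+1,dy=+11->C; (1,3):dx=-1,dy=+3->D; (1,4):dx=-7,dy=+8->D; (1,5):dx=-5,dy=+6->D
  (1,6):dx=-9,dy=+5->D; (1,7):dx=-4,dy=-1->C; (1,8):dx=-2,dy=-4->C; (2,3):dx=-2,dy=-8->C
  (2,4):dx=-8,dy=-3->C; (2,5):dx=-6,dy=-5->C; (2,6):dx=-10,dy=-6->C; (2,7):dx=-5,dy=-12->C
  (2,8):dx=-3,dy=-15->C; (3,4):dx=-6,dy=+5->D; (3,5):dx=-4,dy=+3->D; (3,6):dx=-8,dy=+2->D
  (3,7):dx=-3,dy=-4->C; (3,8):dx=-1,dy=-7->C; (4,5):dx=+2,dy=-2->D; (4,6):dx=-2,dy=-3->C
  (4,7):dx=+3,dy=-9->D; (4,8):dx=+5,dy=-12->D; (5,6):dx=-4,dy=-1->C; (5,7):dx=+1,dy=-7->D
  (5,8):dx=+3,dy=-10->D; (6,7):dx=+5,dy=-6->D; (6,8):dx=+7,dy=-9->D; (7,8):dx=+2,dy=-3->D
Step 2: C = 13, D = 15, total pairs = 28.
Step 3: tau = (C - D)/(n(n-1)/2) = (13 - 15)/28 = -0.071429.
Step 4: Exact two-sided p-value (enumerate n! = 40320 permutations of y under H0): p = 0.904861.
Step 5: alpha = 0.05. fail to reject H0.

tau_b = -0.0714 (C=13, D=15), p = 0.904861, fail to reject H0.


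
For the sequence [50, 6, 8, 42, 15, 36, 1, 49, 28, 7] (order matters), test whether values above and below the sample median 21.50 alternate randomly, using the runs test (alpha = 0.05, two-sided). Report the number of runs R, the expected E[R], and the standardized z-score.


Step 1: Compute median = 21.50; label A = above, B = below.
Labels in order: ABBABABAAB  (n_A = 5, n_B = 5)
Step 2: Count runs R = 8.
Step 3: Under H0 (random ordering), E[R] = 2*n_A*n_B/(n_A+n_B) + 1 = 2*5*5/10 + 1 = 6.0000.
        Var[R] = 2*n_A*n_B*(2*n_A*n_B - n_A - n_B) / ((n_A+n_B)^2 * (n_A+n_B-1)) = 2000/900 = 2.2222.
        SD[R] = 1.4907.
Step 4: Continuity-corrected z = (R - 0.5 - E[R]) / SD[R] = (8 - 0.5 - 6.0000) / 1.4907 = 1.0062.
Step 5: Two-sided p-value via normal approximation = 2*(1 - Phi(|z|)) = 0.314305.
Step 6: alpha = 0.05. fail to reject H0.

R = 8, z = 1.0062, p = 0.314305, fail to reject H0.


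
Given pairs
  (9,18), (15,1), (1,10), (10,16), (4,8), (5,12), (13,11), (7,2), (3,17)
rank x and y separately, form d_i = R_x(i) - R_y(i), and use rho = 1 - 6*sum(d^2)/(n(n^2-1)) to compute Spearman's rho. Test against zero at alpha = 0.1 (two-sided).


Step 1: Rank x and y separately (midranks; no ties here).
rank(x): 9->6, 15->9, 1->1, 10->7, 4->3, 5->4, 13->8, 7->5, 3->2
rank(y): 18->9, 1->1, 10->4, 16->7, 8->3, 12->6, 11->5, 2->2, 17->8
Step 2: d_i = R_x(i) - R_y(i); compute d_i^2.
  (6-9)^2=9, (9-1)^2=64, (1-4)^2=9, (7-7)^2=0, (3-3)^2=0, (4-6)^2=4, (8-5)^2=9, (5-2)^2=9, (2-8)^2=36
sum(d^2) = 140.
Step 3: rho = 1 - 6*140 / (9*(9^2 - 1)) = 1 - 840/720 = -0.166667.
Step 4: Under H0, t = rho * sqrt((n-2)/(1-rho^2)) = -0.4472 ~ t(7).
Step 5: Two-sided p-value from the t-distribution with 7 df = 0.668231.
Step 6: alpha = 0.1. fail to reject H0.

rho = -0.1667, p = 0.668231, fail to reject H0 at alpha = 0.1.


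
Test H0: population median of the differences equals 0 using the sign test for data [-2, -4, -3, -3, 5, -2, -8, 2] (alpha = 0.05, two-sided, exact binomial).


Step 1: Discard zero differences. Original n = 8; n_eff = number of nonzero differences = 8.
Nonzero differences (with sign): -2, -4, -3, -3, +5, -2, -8, +2
Step 2: Count signs: positive = 2, negative = 6.
Step 3: Under H0: P(positive) = 0.5, so the number of positives S ~ Bin(8, 0.5).
Step 4: Two-sided exact p-value = sum of Bin(8,0.5) probabilities at or below the observed probability = 0.289062.
Step 5: alpha = 0.05. fail to reject H0.

n_eff = 8, pos = 2, neg = 6, p = 0.289062, fail to reject H0.


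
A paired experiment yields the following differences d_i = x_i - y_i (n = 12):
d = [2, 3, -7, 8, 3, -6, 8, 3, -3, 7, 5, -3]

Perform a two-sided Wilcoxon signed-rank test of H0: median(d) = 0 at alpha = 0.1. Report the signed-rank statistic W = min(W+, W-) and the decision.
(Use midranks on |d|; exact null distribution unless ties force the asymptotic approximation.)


Step 1: Drop any zero differences (none here) and take |d_i|.
|d| = [2, 3, 7, 8, 3, 6, 8, 3, 3, 7, 5, 3]
Step 2: Midrank |d_i| (ties get averaged ranks).
ranks: |2|->1, |3|->4, |7|->9.5, |8|->11.5, |3|->4, |6|->8, |8|->11.5, |3|->4, |3|->4, |7|->9.5, |5|->7, |3|->4
Step 3: Attach original signs; sum ranks with positive sign and with negative sign.
W+ = 1 + 4 + 11.5 + 4 + 11.5 + 4 + 9.5 + 7 = 52.5
W- = 9.5 + 8 + 4 + 4 = 25.5
(Check: W+ + W- = 78 should equal n(n+1)/2 = 78.)
Step 4: Test statistic W = min(W+, W-) = 25.5.
Step 5: Ties in |d|, so use the tie-corrected normal approximation.
        E[W] = n(n+1)/4 = 12*13/4 = 39.
        Tie groups: |d|=3 (t=5), |d|=7 (t=2), |d|=8 (t=2); sum(t^3 - t) = 132.
        Var[W] = n(n+1)(2n+1)/24 - sum(t^3-t)/48 = 3900/24 - 132/48 = 159.75.
        z = (W - E[W]) / sqrt(Var[W]) = (25.5 - 39) / 12.6392 = -1.0681.
        Two-sided p = 2*Phi(z) = 0.285474.
Step 6: alpha = 0.1. fail to reject H0.

W+ = 52.5, W- = 25.5, W = min = 25.5, p = 0.285474, fail to reject H0.


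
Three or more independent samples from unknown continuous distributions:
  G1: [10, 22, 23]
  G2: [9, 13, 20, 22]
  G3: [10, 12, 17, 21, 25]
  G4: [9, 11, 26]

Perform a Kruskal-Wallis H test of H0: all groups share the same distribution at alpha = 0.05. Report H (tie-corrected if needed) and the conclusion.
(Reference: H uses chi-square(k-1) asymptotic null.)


Step 1: Combine all N = 15 observations and assign midranks.
sorted (value, group, rank): (9,G2,1.5), (9,G4,1.5), (10,G1,3.5), (10,G3,3.5), (11,G4,5), (12,G3,6), (13,G2,7), (17,G3,8), (20,G2,9), (21,G3,10), (22,G1,11.5), (22,G2,11.5), (23,G1,13), (25,G3,14), (26,G4,15)
Step 2: Sum ranks within each group.
R_1 = 28 (n_1 = 3)
R_2 = 29 (n_2 = 4)
R_3 = 41.5 (n_3 = 5)
R_4 = 21.5 (n_4 = 3)
Step 3: H = 12/(N(N+1)) * sum(R_i^2/n_i) - 3(N+1)
     = 12/(15*16) * (28^2/3 + 29^2/4 + 41.5^2/5 + 21.5^2/3) - 3*16
     = 0.050000 * 970.117 - 48
     = 0.505833.
Step 4: Ties present; correction factor C = 1 - 18/(15^3 - 15) = 0.994643. Corrected H = 0.505833 / 0.994643 = 0.508558.
Step 5: Under H0, H ~ chi^2(3); p-value = 0.917007.
Step 6: alpha = 0.05. fail to reject H0.

H = 0.5086, df = 3, p = 0.917007, fail to reject H0.


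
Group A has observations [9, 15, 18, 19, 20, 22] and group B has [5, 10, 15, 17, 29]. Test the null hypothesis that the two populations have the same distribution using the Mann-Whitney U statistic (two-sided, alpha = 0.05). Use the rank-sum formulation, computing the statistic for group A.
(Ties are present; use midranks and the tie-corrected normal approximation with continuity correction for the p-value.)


Step 1: Combine and sort all 11 observations; assign midranks.
sorted (value, group): (5,Y), (9,X), (10,Y), (15,X), (15,Y), (17,Y), (18,X), (19,X), (20,X), (22,X), (29,Y)
ranks: 5->1, 9->2, 10->3, 15->4.5, 15->4.5, 17->6, 18->7, 19->8, 20->9, 22->10, 29->11
Step 2: Rank sum for X: R1 = 2 + 4.5 + 7 + 8 + 9 + 10 = 40.5.
Step 3: U_X = R1 - n1(n1+1)/2 = 40.5 - 6*7/2 = 40.5 - 21 = 19.5.
       U_Y = n1*n2 - U_X = 30 - 19.5 = 10.5.
Step 4: Ties are present, so use the tie-corrected normal approximation (with continuity correction) for the p-value.
Step 5: p-value = 0.464192; compare to alpha = 0.05. fail to reject H0.

U_X = 19.5, p = 0.464192, fail to reject H0 at alpha = 0.05.


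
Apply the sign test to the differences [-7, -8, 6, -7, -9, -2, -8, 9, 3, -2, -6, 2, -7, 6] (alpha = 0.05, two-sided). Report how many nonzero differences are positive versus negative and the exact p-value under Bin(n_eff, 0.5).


Step 1: Discard zero differences. Original n = 14; n_eff = number of nonzero differences = 14.
Nonzero differences (with sign): -7, -8, +6, -7, -9, -2, -8, +9, +3, -2, -6, +2, -7, +6
Step 2: Count signs: positive = 5, negative = 9.
Step 3: Under H0: P(positive) = 0.5, so the number of positives S ~ Bin(14, 0.5).
Step 4: Two-sided exact p-value = sum of Bin(14,0.5) probabilities at or below the observed probability = 0.423950.
Step 5: alpha = 0.05. fail to reject H0.

n_eff = 14, pos = 5, neg = 9, p = 0.423950, fail to reject H0.


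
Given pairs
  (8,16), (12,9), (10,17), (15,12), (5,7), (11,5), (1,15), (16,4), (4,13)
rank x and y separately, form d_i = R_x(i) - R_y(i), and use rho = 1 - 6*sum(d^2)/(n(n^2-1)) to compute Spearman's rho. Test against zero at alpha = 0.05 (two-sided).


Step 1: Rank x and y separately (midranks; no ties here).
rank(x): 8->4, 12->7, 10->5, 15->8, 5->3, 11->6, 1->1, 16->9, 4->2
rank(y): 16->8, 9->4, 17->9, 12->5, 7->3, 5->2, 15->7, 4->1, 13->6
Step 2: d_i = R_x(i) - R_y(i); compute d_i^2.
  (4-8)^2=16, (7-4)^2=9, (5-9)^2=16, (8-5)^2=9, (3-3)^2=0, (6-2)^2=16, (1-7)^2=36, (9-1)^2=64, (2-6)^2=16
sum(d^2) = 182.
Step 3: rho = 1 - 6*182 / (9*(9^2 - 1)) = 1 - 1092/720 = -0.516667.
Step 4: Under H0, t = rho * sqrt((n-2)/(1-rho^2)) = -1.5966 ~ t(7).
Step 5: Two-sided p-value from the t-distribution with 7 df = 0.154390.
Step 6: alpha = 0.05. fail to reject H0.

rho = -0.5167, p = 0.154390, fail to reject H0 at alpha = 0.05.


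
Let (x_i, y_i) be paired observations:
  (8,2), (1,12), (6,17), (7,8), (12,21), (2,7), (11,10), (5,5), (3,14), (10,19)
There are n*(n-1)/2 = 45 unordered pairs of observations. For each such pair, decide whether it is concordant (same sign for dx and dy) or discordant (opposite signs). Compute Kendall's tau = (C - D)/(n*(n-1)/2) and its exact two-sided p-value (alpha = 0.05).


Step 1: Enumerate the 45 unordered pairs (i,j) with i<j and classify each by sign(x_j-x_i) * sign(y_j-y_i).
  (1,2):dx=-7,dy=+10->D; (1,3):dx=-2,dy=+15->D; (1,4):dx=-1,dy=+6->D; (1,5):dx=+4,dy=+19->C
  (1,6):dx=-6,dy=+5->D; (1,7):dx=+3,dy=+8->C; (1,8):dx=-3,dy=+3->D; (1,9):dx=-5,dy=+12->D
  (1,10):dx=+2,dy=+17->C; (2,3):dx=+5,dy=+5->C; (2,4):dx=+6,dy=-4->D; (2,5):dx=+11,dy=+9->C
  (2,6):dx=+1,dy=-5->D; (2,7):dx=+10,dy=-2->D; (2,8):dx=+4,dy=-7->D; (2,9):dx=+2,dy=+2->C
  (2,10):dx=+9,dy=+7->C; (3,4):dx=+1,dy=-9->D; (3,5):dx=+6,dy=+4->C; (3,6):dx=-4,dy=-10->C
  (3,7):dx=+5,dy=-7->D; (3,8):dx=-1,dy=-12->C; (3,9):dx=-3,dy=-3->C; (3,10):dx=+4,dy=+2->C
  (4,5):dx=+5,dy=+13->C; (4,6):dx=-5,dy=-1->C; (4,7):dx=+4,dy=+2->C; (4,8):dx=-2,dy=-3->C
  (4,9):dx=-4,dy=+6->D; (4,10):dx=+3,dy=+11->C; (5,6):dx=-10,dy=-14->C; (5,7):dx=-1,dy=-11->C
  (5,8):dx=-7,dy=-16->C; (5,9):dx=-9,dy=-7->C; (5,10):dx=-2,dy=-2->C; (6,7):dx=+9,dy=+3->C
  (6,8):dx=+3,dy=-2->D; (6,9):dx=+1,dy=+7->C; (6,10):dx=+8,dy=+12->C; (7,8):dx=-6,dy=-5->C
  (7,9):dx=-8,dy=+4->D; (7,10):dx=-1,dy=+9->D; (8,9):dx=-2,dy=+9->D; (8,10):dx=+5,dy=+14->C
  (9,10):dx=+7,dy=+5->C
Step 2: C = 28, D = 17, total pairs = 45.
Step 3: tau = (C - D)/(n(n-1)/2) = (28 - 17)/45 = 0.244444.
Step 4: Exact two-sided p-value (enumerate n! = 3628800 permutations of y under H0): p = 0.380720.
Step 5: alpha = 0.05. fail to reject H0.

tau_b = 0.2444 (C=28, D=17), p = 0.380720, fail to reject H0.


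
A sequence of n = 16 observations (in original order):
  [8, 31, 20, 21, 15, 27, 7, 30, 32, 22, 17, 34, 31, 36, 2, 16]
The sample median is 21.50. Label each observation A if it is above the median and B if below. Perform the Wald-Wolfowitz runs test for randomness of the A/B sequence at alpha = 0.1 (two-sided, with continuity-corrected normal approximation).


Step 1: Compute median = 21.50; label A = above, B = below.
Labels in order: BABBBABAAABAAABB  (n_A = 8, n_B = 8)
Step 2: Count runs R = 9.
Step 3: Under H0 (random ordering), E[R] = 2*n_A*n_B/(n_A+n_B) + 1 = 2*8*8/16 + 1 = 9.0000.
        Var[R] = 2*n_A*n_B*(2*n_A*n_B - n_A - n_B) / ((n_A+n_B)^2 * (n_A+n_B-1)) = 14336/3840 = 3.7333.
        SD[R] = 1.9322.
Step 4: R = E[R], so z = 0 with no continuity correction.
Step 5: Two-sided p-value via normal approximation = 2*(1 - Phi(|z|)) = 1.000000.
Step 6: alpha = 0.1. fail to reject H0.

R = 9, z = 0.0000, p = 1.000000, fail to reject H0.


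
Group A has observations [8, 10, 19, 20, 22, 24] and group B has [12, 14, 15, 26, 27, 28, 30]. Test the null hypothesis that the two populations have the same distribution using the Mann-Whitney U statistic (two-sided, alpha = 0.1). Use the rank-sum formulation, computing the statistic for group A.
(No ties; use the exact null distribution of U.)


Step 1: Combine and sort all 13 observations; assign midranks.
sorted (value, group): (8,X), (10,X), (12,Y), (14,Y), (15,Y), (19,X), (20,X), (22,X), (24,X), (26,Y), (27,Y), (28,Y), (30,Y)
ranks: 8->1, 10->2, 12->3, 14->4, 15->5, 19->6, 20->7, 22->8, 24->9, 26->10, 27->11, 28->12, 30->13
Step 2: Rank sum for X: R1 = 1 + 2 + 6 + 7 + 8 + 9 = 33.
Step 3: U_X = R1 - n1(n1+1)/2 = 33 - 6*7/2 = 33 - 21 = 12.
       U_Y = n1*n2 - U_X = 42 - 12 = 30.
Step 4: No ties, so the exact null distribution of U (based on enumerating the C(13,6) = 1716 equally likely rank assignments) gives the two-sided p-value.
Step 5: p-value = 0.234266; compare to alpha = 0.1. fail to reject H0.

U_X = 12, p = 0.234266, fail to reject H0 at alpha = 0.1.


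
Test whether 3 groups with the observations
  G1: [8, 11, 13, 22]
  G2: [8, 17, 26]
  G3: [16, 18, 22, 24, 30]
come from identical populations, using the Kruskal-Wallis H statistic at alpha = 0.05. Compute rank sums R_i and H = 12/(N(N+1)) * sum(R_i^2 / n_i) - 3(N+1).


Step 1: Combine all N = 12 observations and assign midranks.
sorted (value, group, rank): (8,G1,1.5), (8,G2,1.5), (11,G1,3), (13,G1,4), (16,G3,5), (17,G2,6), (18,G3,7), (22,G1,8.5), (22,G3,8.5), (24,G3,10), (26,G2,11), (30,G3,12)
Step 2: Sum ranks within each group.
R_1 = 17 (n_1 = 4)
R_2 = 18.5 (n_2 = 3)
R_3 = 42.5 (n_3 = 5)
Step 3: H = 12/(N(N+1)) * sum(R_i^2/n_i) - 3(N+1)
     = 12/(12*13) * (17^2/4 + 18.5^2/3 + 42.5^2/5) - 3*13
     = 0.076923 * 547.583 - 39
     = 3.121795.
Step 4: Ties present; correction factor C = 1 - 12/(12^3 - 12) = 0.993007. Corrected H = 3.121795 / 0.993007 = 3.143779.
Step 5: Under H0, H ~ chi^2(2); p-value = 0.207652.
Step 6: alpha = 0.05. fail to reject H0.

H = 3.1438, df = 2, p = 0.207652, fail to reject H0.


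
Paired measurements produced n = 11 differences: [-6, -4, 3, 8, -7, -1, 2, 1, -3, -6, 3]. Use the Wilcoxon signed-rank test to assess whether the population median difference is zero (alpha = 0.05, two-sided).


Step 1: Drop any zero differences (none here) and take |d_i|.
|d| = [6, 4, 3, 8, 7, 1, 2, 1, 3, 6, 3]
Step 2: Midrank |d_i| (ties get averaged ranks).
ranks: |6|->8.5, |4|->7, |3|->5, |8|->11, |7|->10, |1|->1.5, |2|->3, |1|->1.5, |3|->5, |6|->8.5, |3|->5
Step 3: Attach original signs; sum ranks with positive sign and with negative sign.
W+ = 5 + 11 + 3 + 1.5 + 5 = 25.5
W- = 8.5 + 7 + 10 + 1.5 + 5 + 8.5 = 40.5
(Check: W+ + W- = 66 should equal n(n+1)/2 = 66.)
Step 4: Test statistic W = min(W+, W-) = 25.5.
Step 5: Ties in |d|, so use the tie-corrected normal approximation.
        E[W] = n(n+1)/4 = 11*12/4 = 33.
        Tie groups: |d|=1 (t=2), |d|=3 (t=3), |d|=6 (t=2); sum(t^3 - t) = 36.
        Var[W] = n(n+1)(2n+1)/24 - sum(t^3-t)/48 = 3036/24 - 36/48 = 125.75.
        z = (W - E[W]) / sqrt(Var[W]) = (25.5 - 33) / 11.2138 = -0.6688.
        Two-sided p = 2*Phi(z) = 0.503612.
Step 6: alpha = 0.05. fail to reject H0.

W+ = 25.5, W- = 40.5, W = min = 25.5, p = 0.503612, fail to reject H0.


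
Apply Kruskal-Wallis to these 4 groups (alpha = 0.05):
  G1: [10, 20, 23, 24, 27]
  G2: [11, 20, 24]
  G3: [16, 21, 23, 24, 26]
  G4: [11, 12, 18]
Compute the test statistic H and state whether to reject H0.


Step 1: Combine all N = 16 observations and assign midranks.
sorted (value, group, rank): (10,G1,1), (11,G2,2.5), (11,G4,2.5), (12,G4,4), (16,G3,5), (18,G4,6), (20,G1,7.5), (20,G2,7.5), (21,G3,9), (23,G1,10.5), (23,G3,10.5), (24,G1,13), (24,G2,13), (24,G3,13), (26,G3,15), (27,G1,16)
Step 2: Sum ranks within each group.
R_1 = 48 (n_1 = 5)
R_2 = 23 (n_2 = 3)
R_3 = 52.5 (n_3 = 5)
R_4 = 12.5 (n_4 = 3)
Step 3: H = 12/(N(N+1)) * sum(R_i^2/n_i) - 3(N+1)
     = 12/(16*17) * (48^2/5 + 23^2/3 + 52.5^2/5 + 12.5^2/3) - 3*17
     = 0.044118 * 1240.47 - 51
     = 3.726471.
Step 4: Ties present; correction factor C = 1 - 42/(16^3 - 16) = 0.989706. Corrected H = 3.726471 / 0.989706 = 3.765230.
Step 5: Under H0, H ~ chi^2(3); p-value = 0.287956.
Step 6: alpha = 0.05. fail to reject H0.

H = 3.7652, df = 3, p = 0.287956, fail to reject H0.


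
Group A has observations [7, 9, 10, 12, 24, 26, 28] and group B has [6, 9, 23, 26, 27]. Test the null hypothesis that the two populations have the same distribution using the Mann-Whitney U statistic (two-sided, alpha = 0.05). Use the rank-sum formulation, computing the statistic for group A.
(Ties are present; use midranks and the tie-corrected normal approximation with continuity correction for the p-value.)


Step 1: Combine and sort all 12 observations; assign midranks.
sorted (value, group): (6,Y), (7,X), (9,X), (9,Y), (10,X), (12,X), (23,Y), (24,X), (26,X), (26,Y), (27,Y), (28,X)
ranks: 6->1, 7->2, 9->3.5, 9->3.5, 10->5, 12->6, 23->7, 24->8, 26->9.5, 26->9.5, 27->11, 28->12
Step 2: Rank sum for X: R1 = 2 + 3.5 + 5 + 6 + 8 + 9.5 + 12 = 46.
Step 3: U_X = R1 - n1(n1+1)/2 = 46 - 7*8/2 = 46 - 28 = 18.
       U_Y = n1*n2 - U_X = 35 - 18 = 17.
Step 4: Ties are present, so use the tie-corrected normal approximation (with continuity correction) for the p-value.
Step 5: p-value = 1.000000; compare to alpha = 0.05. fail to reject H0.

U_X = 18, p = 1.000000, fail to reject H0 at alpha = 0.05.


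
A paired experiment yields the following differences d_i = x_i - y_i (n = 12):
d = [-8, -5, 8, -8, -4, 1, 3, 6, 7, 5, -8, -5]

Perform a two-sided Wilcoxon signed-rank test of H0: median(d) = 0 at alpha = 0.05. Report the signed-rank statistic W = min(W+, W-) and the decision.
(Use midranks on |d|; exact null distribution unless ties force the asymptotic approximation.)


Step 1: Drop any zero differences (none here) and take |d_i|.
|d| = [8, 5, 8, 8, 4, 1, 3, 6, 7, 5, 8, 5]
Step 2: Midrank |d_i| (ties get averaged ranks).
ranks: |8|->10.5, |5|->5, |8|->10.5, |8|->10.5, |4|->3, |1|->1, |3|->2, |6|->7, |7|->8, |5|->5, |8|->10.5, |5|->5
Step 3: Attach original signs; sum ranks with positive sign and with negative sign.
W+ = 10.5 + 1 + 2 + 7 + 8 + 5 = 33.5
W- = 10.5 + 5 + 10.5 + 3 + 10.5 + 5 = 44.5
(Check: W+ + W- = 78 should equal n(n+1)/2 = 78.)
Step 4: Test statistic W = min(W+, W-) = 33.5.
Step 5: Ties in |d|, so use the tie-corrected normal approximation.
        E[W] = n(n+1)/4 = 12*13/4 = 39.
        Tie groups: |d|=5 (t=3), |d|=8 (t=4); sum(t^3 - t) = 84.
        Var[W] = n(n+1)(2n+1)/24 - sum(t^3-t)/48 = 3900/24 - 84/48 = 160.75.
        z = (W - E[W]) / sqrt(Var[W]) = (33.5 - 39) / 12.6787 = -0.4338.
        Two-sided p = 2*Phi(z) = 0.664435.
Step 6: alpha = 0.05. fail to reject H0.

W+ = 33.5, W- = 44.5, W = min = 33.5, p = 0.664435, fail to reject H0.


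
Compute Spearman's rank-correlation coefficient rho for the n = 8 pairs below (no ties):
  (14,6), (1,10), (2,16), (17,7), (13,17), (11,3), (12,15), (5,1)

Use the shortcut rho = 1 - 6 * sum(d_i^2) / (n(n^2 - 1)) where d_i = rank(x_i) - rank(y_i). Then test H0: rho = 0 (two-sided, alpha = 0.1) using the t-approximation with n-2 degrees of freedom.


Step 1: Rank x and y separately (midranks; no ties here).
rank(x): 14->7, 1->1, 2->2, 17->8, 13->6, 11->4, 12->5, 5->3
rank(y): 6->3, 10->5, 16->7, 7->4, 17->8, 3->2, 15->6, 1->1
Step 2: d_i = R_x(i) - R_y(i); compute d_i^2.
  (7-3)^2=16, (1-5)^2=16, (2-7)^2=25, (8-4)^2=16, (6-8)^2=4, (4-2)^2=4, (5-6)^2=1, (3-1)^2=4
sum(d^2) = 86.
Step 3: rho = 1 - 6*86 / (8*(8^2 - 1)) = 1 - 516/504 = -0.023810.
Step 4: Under H0, t = rho * sqrt((n-2)/(1-rho^2)) = -0.0583 ~ t(6).
Step 5: Two-sided p-value from the t-distribution with 6 df = 0.955374.
Step 6: alpha = 0.1. fail to reject H0.

rho = -0.0238, p = 0.955374, fail to reject H0 at alpha = 0.1.


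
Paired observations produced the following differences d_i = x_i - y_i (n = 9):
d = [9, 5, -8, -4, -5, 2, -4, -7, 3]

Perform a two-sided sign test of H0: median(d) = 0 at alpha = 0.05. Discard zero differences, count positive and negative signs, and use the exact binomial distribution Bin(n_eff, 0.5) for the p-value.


Step 1: Discard zero differences. Original n = 9; n_eff = number of nonzero differences = 9.
Nonzero differences (with sign): +9, +5, -8, -4, -5, +2, -4, -7, +3
Step 2: Count signs: positive = 4, negative = 5.
Step 3: Under H0: P(positive) = 0.5, so the number of positives S ~ Bin(9, 0.5).
Step 4: Two-sided exact p-value = sum of Bin(9,0.5) probabilities at or below the observed probability = 1.000000.
Step 5: alpha = 0.05. fail to reject H0.

n_eff = 9, pos = 4, neg = 5, p = 1.000000, fail to reject H0.


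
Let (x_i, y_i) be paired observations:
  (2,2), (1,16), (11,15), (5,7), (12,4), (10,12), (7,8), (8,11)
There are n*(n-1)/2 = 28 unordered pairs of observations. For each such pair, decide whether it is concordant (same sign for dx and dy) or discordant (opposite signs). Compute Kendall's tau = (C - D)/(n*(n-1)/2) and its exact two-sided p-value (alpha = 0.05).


Step 1: Enumerate the 28 unordered pairs (i,j) with i<j and classify each by sign(x_j-x_i) * sign(y_j-y_i).
  (1,2):dx=-1,dy=+14->D; (1,3):dx=+9,dy=+13->C; (1,4):dx=+3,dy=+5->C; (1,5):dx=+10,dy=+2->C
  (1,6):dx=+8,dy=+10->C; (1,7):dx=+5,dy=+6->C; (1,8):dx=+6,dy=+9->C; (2,3):dx=+10,dy=-1->D
  (2,4):dx=+4,dy=-9->D; (2,5):dx=+11,dy=-12->D; (2,6):dx=+9,dy=-4->D; (2,7):dx=+6,dy=-8->D
  (2,8):dx=+7,dy=-5->D; (3,4):dx=-6,dy=-8->C; (3,5):dx=+1,dy=-11->D; (3,6):dx=-1,dy=-3->C
  (3,7):dx=-4,dy=-7->C; (3,8):dx=-3,dy=-4->C; (4,5):dx=+7,dy=-3->D; (4,6):dx=+5,dy=+5->C
  (4,7):dx=+2,dy=+1->C; (4,8):dx=+3,dy=+4->C; (5,6):dx=-2,dy=+8->D; (5,7):dx=-5,dy=+4->D
  (5,8):dx=-4,dy=+7->D; (6,7):dx=-3,dy=-4->C; (6,8):dx=-2,dy=-1->C; (7,8):dx=+1,dy=+3->C
Step 2: C = 16, D = 12, total pairs = 28.
Step 3: tau = (C - D)/(n(n-1)/2) = (16 - 12)/28 = 0.142857.
Step 4: Exact two-sided p-value (enumerate n! = 40320 permutations of y under H0): p = 0.719544.
Step 5: alpha = 0.05. fail to reject H0.

tau_b = 0.1429 (C=16, D=12), p = 0.719544, fail to reject H0.


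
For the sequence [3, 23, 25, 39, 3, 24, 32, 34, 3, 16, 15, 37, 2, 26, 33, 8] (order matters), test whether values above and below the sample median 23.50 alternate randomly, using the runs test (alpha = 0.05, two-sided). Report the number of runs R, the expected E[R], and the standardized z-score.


Step 1: Compute median = 23.50; label A = above, B = below.
Labels in order: BBAABAAABBBABAAB  (n_A = 8, n_B = 8)
Step 2: Count runs R = 9.
Step 3: Under H0 (random ordering), E[R] = 2*n_A*n_B/(n_A+n_B) + 1 = 2*8*8/16 + 1 = 9.0000.
        Var[R] = 2*n_A*n_B*(2*n_A*n_B - n_A - n_B) / ((n_A+n_B)^2 * (n_A+n_B-1)) = 14336/3840 = 3.7333.
        SD[R] = 1.9322.
Step 4: R = E[R], so z = 0 with no continuity correction.
Step 5: Two-sided p-value via normal approximation = 2*(1 - Phi(|z|)) = 1.000000.
Step 6: alpha = 0.05. fail to reject H0.

R = 9, z = 0.0000, p = 1.000000, fail to reject H0.


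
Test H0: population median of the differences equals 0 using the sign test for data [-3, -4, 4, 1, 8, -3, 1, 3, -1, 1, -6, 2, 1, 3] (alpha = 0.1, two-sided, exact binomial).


Step 1: Discard zero differences. Original n = 14; n_eff = number of nonzero differences = 14.
Nonzero differences (with sign): -3, -4, +4, +1, +8, -3, +1, +3, -1, +1, -6, +2, +1, +3
Step 2: Count signs: positive = 9, negative = 5.
Step 3: Under H0: P(positive) = 0.5, so the number of positives S ~ Bin(14, 0.5).
Step 4: Two-sided exact p-value = sum of Bin(14,0.5) probabilities at or below the observed probability = 0.423950.
Step 5: alpha = 0.1. fail to reject H0.

n_eff = 14, pos = 9, neg = 5, p = 0.423950, fail to reject H0.


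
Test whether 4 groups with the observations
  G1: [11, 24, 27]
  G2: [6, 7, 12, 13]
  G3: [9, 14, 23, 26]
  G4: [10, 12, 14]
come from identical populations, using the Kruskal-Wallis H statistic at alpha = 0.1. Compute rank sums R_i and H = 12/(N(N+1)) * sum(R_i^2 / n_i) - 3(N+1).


Step 1: Combine all N = 14 observations and assign midranks.
sorted (value, group, rank): (6,G2,1), (7,G2,2), (9,G3,3), (10,G4,4), (11,G1,5), (12,G2,6.5), (12,G4,6.5), (13,G2,8), (14,G3,9.5), (14,G4,9.5), (23,G3,11), (24,G1,12), (26,G3,13), (27,G1,14)
Step 2: Sum ranks within each group.
R_1 = 31 (n_1 = 3)
R_2 = 17.5 (n_2 = 4)
R_3 = 36.5 (n_3 = 4)
R_4 = 20 (n_4 = 3)
Step 3: H = 12/(N(N+1)) * sum(R_i^2/n_i) - 3(N+1)
     = 12/(14*15) * (31^2/3 + 17.5^2/4 + 36.5^2/4 + 20^2/3) - 3*15
     = 0.057143 * 863.292 - 45
     = 4.330952.
Step 4: Ties present; correction factor C = 1 - 12/(14^3 - 14) = 0.995604. Corrected H = 4.330952 / 0.995604 = 4.350074.
Step 5: Under H0, H ~ chi^2(3); p-value = 0.226060.
Step 6: alpha = 0.1. fail to reject H0.

H = 4.3501, df = 3, p = 0.226060, fail to reject H0.


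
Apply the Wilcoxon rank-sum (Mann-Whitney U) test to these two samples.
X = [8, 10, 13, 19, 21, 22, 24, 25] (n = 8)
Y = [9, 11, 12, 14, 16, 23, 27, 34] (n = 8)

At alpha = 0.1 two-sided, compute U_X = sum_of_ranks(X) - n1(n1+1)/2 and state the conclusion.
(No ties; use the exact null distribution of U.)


Step 1: Combine and sort all 16 observations; assign midranks.
sorted (value, group): (8,X), (9,Y), (10,X), (11,Y), (12,Y), (13,X), (14,Y), (16,Y), (19,X), (21,X), (22,X), (23,Y), (24,X), (25,X), (27,Y), (34,Y)
ranks: 8->1, 9->2, 10->3, 11->4, 12->5, 13->6, 14->7, 16->8, 19->9, 21->10, 22->11, 23->12, 24->13, 25->14, 27->15, 34->16
Step 2: Rank sum for X: R1 = 1 + 3 + 6 + 9 + 10 + 11 + 13 + 14 = 67.
Step 3: U_X = R1 - n1(n1+1)/2 = 67 - 8*9/2 = 67 - 36 = 31.
       U_Y = n1*n2 - U_X = 64 - 31 = 33.
Step 4: No ties, so the exact null distribution of U (based on enumerating the C(16,8) = 12870 equally likely rank assignments) gives the two-sided p-value.
Step 5: p-value = 0.959130; compare to alpha = 0.1. fail to reject H0.

U_X = 31, p = 0.959130, fail to reject H0 at alpha = 0.1.


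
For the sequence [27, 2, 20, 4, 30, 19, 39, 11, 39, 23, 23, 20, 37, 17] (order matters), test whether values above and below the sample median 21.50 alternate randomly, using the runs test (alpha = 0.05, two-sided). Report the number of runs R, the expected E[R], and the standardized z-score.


Step 1: Compute median = 21.50; label A = above, B = below.
Labels in order: ABBBABABAAABAB  (n_A = 7, n_B = 7)
Step 2: Count runs R = 10.
Step 3: Under H0 (random ordering), E[R] = 2*n_A*n_B/(n_A+n_B) + 1 = 2*7*7/14 + 1 = 8.0000.
        Var[R] = 2*n_A*n_B*(2*n_A*n_B - n_A - n_B) / ((n_A+n_B)^2 * (n_A+n_B-1)) = 8232/2548 = 3.2308.
        SD[R] = 1.7974.
Step 4: Continuity-corrected z = (R - 0.5 - E[R]) / SD[R] = (10 - 0.5 - 8.0000) / 1.7974 = 0.8345.
Step 5: Two-sided p-value via normal approximation = 2*(1 - Phi(|z|)) = 0.403986.
Step 6: alpha = 0.05. fail to reject H0.

R = 10, z = 0.8345, p = 0.403986, fail to reject H0.


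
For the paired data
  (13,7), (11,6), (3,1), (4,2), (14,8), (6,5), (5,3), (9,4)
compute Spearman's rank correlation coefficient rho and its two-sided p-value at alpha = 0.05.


Step 1: Rank x and y separately (midranks; no ties here).
rank(x): 13->7, 11->6, 3->1, 4->2, 14->8, 6->4, 5->3, 9->5
rank(y): 7->7, 6->6, 1->1, 2->2, 8->8, 5->5, 3->3, 4->4
Step 2: d_i = R_x(i) - R_y(i); compute d_i^2.
  (7-7)^2=0, (6-6)^2=0, (1-1)^2=0, (2-2)^2=0, (8-8)^2=0, (4-5)^2=1, (3-3)^2=0, (5-4)^2=1
sum(d^2) = 2.
Step 3: rho = 1 - 6*2 / (8*(8^2 - 1)) = 1 - 12/504 = 0.976190.
Step 4: Under H0, t = rho * sqrt((n-2)/(1-rho^2)) = 11.0235 ~ t(6).
Step 5: Two-sided p-value from the t-distribution with 6 df = 0.000033.
Step 6: alpha = 0.05. reject H0.

rho = 0.9762, p = 0.000033, reject H0 at alpha = 0.05.


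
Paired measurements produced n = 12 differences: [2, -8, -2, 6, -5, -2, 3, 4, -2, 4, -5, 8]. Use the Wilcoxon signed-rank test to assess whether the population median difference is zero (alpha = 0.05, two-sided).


Step 1: Drop any zero differences (none here) and take |d_i|.
|d| = [2, 8, 2, 6, 5, 2, 3, 4, 2, 4, 5, 8]
Step 2: Midrank |d_i| (ties get averaged ranks).
ranks: |2|->2.5, |8|->11.5, |2|->2.5, |6|->10, |5|->8.5, |2|->2.5, |3|->5, |4|->6.5, |2|->2.5, |4|->6.5, |5|->8.5, |8|->11.5
Step 3: Attach original signs; sum ranks with positive sign and with negative sign.
W+ = 2.5 + 10 + 5 + 6.5 + 6.5 + 11.5 = 42
W- = 11.5 + 2.5 + 8.5 + 2.5 + 2.5 + 8.5 = 36
(Check: W+ + W- = 78 should equal n(n+1)/2 = 78.)
Step 4: Test statistic W = min(W+, W-) = 36.
Step 5: Ties in |d|, so use the tie-corrected normal approximation.
        E[W] = n(n+1)/4 = 12*13/4 = 39.
        Tie groups: |d|=2 (t=4), |d|=4 (t=2), |d|=5 (t=2), |d|=8 (t=2); sum(t^3 - t) = 78.
        Var[W] = n(n+1)(2n+1)/24 - sum(t^3-t)/48 = 3900/24 - 78/48 = 160.875.
        z = (W - E[W]) / sqrt(Var[W]) = (36 - 39) / 12.6837 = -0.2365.
        Two-sided p = 2*Phi(z) = 0.813025.
Step 6: alpha = 0.05. fail to reject H0.

W+ = 42, W- = 36, W = min = 36, p = 0.813025, fail to reject H0.


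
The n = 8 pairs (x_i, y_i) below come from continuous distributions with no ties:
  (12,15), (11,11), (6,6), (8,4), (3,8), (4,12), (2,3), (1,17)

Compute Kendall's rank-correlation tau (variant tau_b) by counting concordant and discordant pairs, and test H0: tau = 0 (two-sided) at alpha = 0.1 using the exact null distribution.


Step 1: Enumerate the 28 unordered pairs (i,j) with i<j and classify each by sign(x_j-x_i) * sign(y_j-y_i).
  (1,2):dx=-1,dy=-4->C; (1,3):dx=-6,dy=-9->C; (1,4):dx=-4,dy=-11->C; (1,5):dx=-9,dy=-7->C
  (1,6):dx=-8,dy=-3->C; (1,7):dx=-10,dy=-12->C; (1,8):dx=-11,dy=+2->D; (2,3):dx=-5,dy=-5->C
  (2,4):dx=-3,dy=-7->C; (2,5):dx=-8,dy=-3->C; (2,6):dx=-7,dy=+1->D; (2,7):dx=-9,dy=-8->C
  (2,8):dx=-10,dy=+6->D; (3,4):dx=+2,dy=-2->D; (3,5):dx=-3,dy=+2->D; (3,6):dx=-2,dy=+6->D
  (3,7):dx=-4,dy=-3->C; (3,8):dx=-5,dy=+11->D; (4,5):dx=-5,dy=+4->D; (4,6):dx=-4,dy=+8->D
  (4,7):dx=-6,dy=-1->C; (4,8):dx=-7,dy=+13->D; (5,6):dx=+1,dy=+4->C; (5,7):dx=-1,dy=-5->C
  (5,8):dx=-2,dy=+9->D; (6,7):dx=-2,dy=-9->C; (6,8):dx=-3,dy=+5->D; (7,8):dx=-1,dy=+14->D
Step 2: C = 15, D = 13, total pairs = 28.
Step 3: tau = (C - D)/(n(n-1)/2) = (15 - 13)/28 = 0.071429.
Step 4: Exact two-sided p-value (enumerate n! = 40320 permutations of y under H0): p = 0.904861.
Step 5: alpha = 0.1. fail to reject H0.

tau_b = 0.0714 (C=15, D=13), p = 0.904861, fail to reject H0.


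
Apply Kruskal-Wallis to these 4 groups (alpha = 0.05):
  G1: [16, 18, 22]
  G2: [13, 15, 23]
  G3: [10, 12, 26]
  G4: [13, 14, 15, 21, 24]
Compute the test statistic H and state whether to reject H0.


Step 1: Combine all N = 14 observations and assign midranks.
sorted (value, group, rank): (10,G3,1), (12,G3,2), (13,G2,3.5), (13,G4,3.5), (14,G4,5), (15,G2,6.5), (15,G4,6.5), (16,G1,8), (18,G1,9), (21,G4,10), (22,G1,11), (23,G2,12), (24,G4,13), (26,G3,14)
Step 2: Sum ranks within each group.
R_1 = 28 (n_1 = 3)
R_2 = 22 (n_2 = 3)
R_3 = 17 (n_3 = 3)
R_4 = 38 (n_4 = 5)
Step 3: H = 12/(N(N+1)) * sum(R_i^2/n_i) - 3(N+1)
     = 12/(14*15) * (28^2/3 + 22^2/3 + 17^2/3 + 38^2/5) - 3*15
     = 0.057143 * 807.8 - 45
     = 1.160000.
Step 4: Ties present; correction factor C = 1 - 12/(14^3 - 14) = 0.995604. Corrected H = 1.160000 / 0.995604 = 1.165121.
Step 5: Under H0, H ~ chi^2(3); p-value = 0.761381.
Step 6: alpha = 0.05. fail to reject H0.

H = 1.1651, df = 3, p = 0.761381, fail to reject H0.


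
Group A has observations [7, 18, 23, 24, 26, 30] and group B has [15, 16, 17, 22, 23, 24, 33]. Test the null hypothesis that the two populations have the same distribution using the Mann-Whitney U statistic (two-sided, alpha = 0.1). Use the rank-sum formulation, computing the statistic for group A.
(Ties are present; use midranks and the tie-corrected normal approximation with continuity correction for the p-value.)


Step 1: Combine and sort all 13 observations; assign midranks.
sorted (value, group): (7,X), (15,Y), (16,Y), (17,Y), (18,X), (22,Y), (23,X), (23,Y), (24,X), (24,Y), (26,X), (30,X), (33,Y)
ranks: 7->1, 15->2, 16->3, 17->4, 18->5, 22->6, 23->7.5, 23->7.5, 24->9.5, 24->9.5, 26->11, 30->12, 33->13
Step 2: Rank sum for X: R1 = 1 + 5 + 7.5 + 9.5 + 11 + 12 = 46.
Step 3: U_X = R1 - n1(n1+1)/2 = 46 - 6*7/2 = 46 - 21 = 25.
       U_Y = n1*n2 - U_X = 42 - 25 = 17.
Step 4: Ties are present, so use the tie-corrected normal approximation (with continuity correction) for the p-value.
Step 5: p-value = 0.616104; compare to alpha = 0.1. fail to reject H0.

U_X = 25, p = 0.616104, fail to reject H0 at alpha = 0.1.


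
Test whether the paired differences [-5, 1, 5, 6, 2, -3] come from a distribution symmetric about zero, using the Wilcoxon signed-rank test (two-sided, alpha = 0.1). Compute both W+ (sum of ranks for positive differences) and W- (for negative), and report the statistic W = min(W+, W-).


Step 1: Drop any zero differences (none here) and take |d_i|.
|d| = [5, 1, 5, 6, 2, 3]
Step 2: Midrank |d_i| (ties get averaged ranks).
ranks: |5|->4.5, |1|->1, |5|->4.5, |6|->6, |2|->2, |3|->3
Step 3: Attach original signs; sum ranks with positive sign and with negative sign.
W+ = 1 + 4.5 + 6 + 2 = 13.5
W- = 4.5 + 3 = 7.5
(Check: W+ + W- = 21 should equal n(n+1)/2 = 21.)
Step 4: Test statistic W = min(W+, W-) = 7.5.
Step 5: Ties in |d|, so use the tie-corrected normal approximation.
        E[W] = n(n+1)/4 = 6*7/4 = 10.5.
        Tie groups: |d|=5 (t=2); sum(t^3 - t) = 6.
        Var[W] = n(n+1)(2n+1)/24 - sum(t^3-t)/48 = 546/24 - 6/48 = 22.625.
        z = (W - E[W]) / sqrt(Var[W]) = (7.5 - 10.5) / 4.7566 = -0.6307.
        Two-sided p = 2*Phi(z) = 0.528233.
Step 6: alpha = 0.1. fail to reject H0.

W+ = 13.5, W- = 7.5, W = min = 7.5, p = 0.528233, fail to reject H0.


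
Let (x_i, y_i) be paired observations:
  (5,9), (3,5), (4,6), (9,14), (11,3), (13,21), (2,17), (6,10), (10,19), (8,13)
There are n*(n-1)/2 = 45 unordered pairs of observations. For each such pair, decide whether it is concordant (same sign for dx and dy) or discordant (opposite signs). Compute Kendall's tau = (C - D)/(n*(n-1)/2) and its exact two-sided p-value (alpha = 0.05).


Step 1: Enumerate the 45 unordered pairs (i,j) with i<j and classify each by sign(x_j-x_i) * sign(y_j-y_i).
  (1,2):dx=-2,dy=-4->C; (1,3):dx=-1,dy=-3->C; (1,4):dx=+4,dy=+5->C; (1,5):dx=+6,dy=-6->D
  (1,6):dx=+8,dy=+12->C; (1,7):dx=-3,dy=+8->D; (1,8):dx=+1,dy=+1->C; (1,9):dx=+5,dy=+10->C
  (1,10):dx=+3,dy=+4->C; (2,3):dx=+1,dy=+1->C; (2,4):dx=+6,dy=+9->C; (2,5):dx=+8,dy=-2->D
  (2,6):dx=+10,dy=+16->C; (2,7):dx=-1,dy=+12->D; (2,8):dx=+3,dy=+5->C; (2,9):dx=+7,dy=+14->C
  (2,10):dx=+5,dy=+8->C; (3,4):dx=+5,dy=+8->C; (3,5):dx=+7,dy=-3->D; (3,6):dx=+9,dy=+15->C
  (3,7):dx=-2,dy=+11->D; (3,8):dx=+2,dy=+4->C; (3,9):dx=+6,dy=+13->C; (3,10):dx=+4,dy=+7->C
  (4,5):dx=+2,dy=-11->D; (4,6):dx=+4,dy=+7->C; (4,7):dx=-7,dy=+3->D; (4,8):dx=-3,dy=-4->C
  (4,9):dx=+1,dy=+5->C; (4,10):dx=-1,dy=-1->C; (5,6):dx=+2,dy=+18->C; (5,7):dx=-9,dy=+14->D
  (5,8):dx=-5,dy=+7->D; (5,9):dx=-1,dy=+16->D; (5,10):dx=-3,dy=+10->D; (6,7):dx=-11,dy=-4->C
  (6,8):dx=-7,dy=-11->C; (6,9):dx=-3,dy=-2->C; (6,10):dx=-5,dy=-8->C; (7,8):dx=+4,dy=-7->D
  (7,9):dx=+8,dy=+2->C; (7,10):dx=+6,dy=-4->D; (8,9):dx=+4,dy=+9->C; (8,10):dx=+2,dy=+3->C
  (9,10):dx=-2,dy=-6->C
Step 2: C = 31, D = 14, total pairs = 45.
Step 3: tau = (C - D)/(n(n-1)/2) = (31 - 14)/45 = 0.377778.
Step 4: Exact two-sided p-value (enumerate n! = 3628800 permutations of y under H0): p = 0.155742.
Step 5: alpha = 0.05. fail to reject H0.

tau_b = 0.3778 (C=31, D=14), p = 0.155742, fail to reject H0.
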